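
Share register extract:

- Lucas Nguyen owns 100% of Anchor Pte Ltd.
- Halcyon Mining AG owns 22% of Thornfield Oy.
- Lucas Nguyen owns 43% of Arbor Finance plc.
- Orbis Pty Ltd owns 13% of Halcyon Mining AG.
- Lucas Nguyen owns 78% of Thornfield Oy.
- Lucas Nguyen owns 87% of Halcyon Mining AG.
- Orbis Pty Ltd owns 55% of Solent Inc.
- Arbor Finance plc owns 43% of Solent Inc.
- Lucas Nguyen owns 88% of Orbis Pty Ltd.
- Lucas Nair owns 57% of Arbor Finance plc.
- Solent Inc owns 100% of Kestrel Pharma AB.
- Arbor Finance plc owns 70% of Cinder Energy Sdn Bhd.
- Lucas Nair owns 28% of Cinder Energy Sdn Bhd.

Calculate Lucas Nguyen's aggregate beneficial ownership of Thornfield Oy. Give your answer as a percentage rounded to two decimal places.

Lucas Nguyen reaches Thornfield along 3 paths.
Direct stake: 78% = 78%.
Via Orbis → Halcyon: 88% × 13% × 22% = 2.5168%.
Via Halcyon: 87% × 22% = 19.14%.
Total: 78% + 2.5168% + 19.14% = 99.6568%.
Rounded: 99.66%.

99.66%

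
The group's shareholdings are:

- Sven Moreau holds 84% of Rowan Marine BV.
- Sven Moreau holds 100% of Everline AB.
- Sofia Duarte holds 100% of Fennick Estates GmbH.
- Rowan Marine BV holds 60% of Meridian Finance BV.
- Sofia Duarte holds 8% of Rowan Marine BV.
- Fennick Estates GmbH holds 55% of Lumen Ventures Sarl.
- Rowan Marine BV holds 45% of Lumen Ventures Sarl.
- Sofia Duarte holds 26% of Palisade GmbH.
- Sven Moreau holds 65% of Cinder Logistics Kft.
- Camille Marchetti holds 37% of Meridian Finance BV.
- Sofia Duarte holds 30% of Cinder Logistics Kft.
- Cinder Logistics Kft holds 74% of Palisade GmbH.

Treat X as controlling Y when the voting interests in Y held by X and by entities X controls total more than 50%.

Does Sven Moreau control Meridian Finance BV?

Sven holds 84% of Rowan, so Sven controls Rowan.
Rowan holds 60% of Meridian, so Sven controls Meridian.

Yes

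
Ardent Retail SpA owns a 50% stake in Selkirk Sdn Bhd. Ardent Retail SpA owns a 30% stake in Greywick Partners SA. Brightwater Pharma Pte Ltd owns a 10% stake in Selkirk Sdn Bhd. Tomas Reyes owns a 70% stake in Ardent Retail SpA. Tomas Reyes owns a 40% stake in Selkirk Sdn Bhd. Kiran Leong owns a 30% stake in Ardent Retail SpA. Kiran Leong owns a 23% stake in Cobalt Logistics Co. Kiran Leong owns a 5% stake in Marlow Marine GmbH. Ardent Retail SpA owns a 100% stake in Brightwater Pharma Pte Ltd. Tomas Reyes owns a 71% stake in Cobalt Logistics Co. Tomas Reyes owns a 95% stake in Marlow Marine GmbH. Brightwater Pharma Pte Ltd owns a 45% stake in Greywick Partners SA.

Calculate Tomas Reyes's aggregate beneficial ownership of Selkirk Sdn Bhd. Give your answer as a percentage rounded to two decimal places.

Tomas reaches Selkirk along 3 paths.
Direct stake: 40% = 40%.
Via Ardent: 70% × 50% = 35%.
Via Ardent → Brightwater: 70% × 100% × 10% = 7%.
Total: 40% + 35% + 7% = 82%.
Rounded: 82.00%.

82.00%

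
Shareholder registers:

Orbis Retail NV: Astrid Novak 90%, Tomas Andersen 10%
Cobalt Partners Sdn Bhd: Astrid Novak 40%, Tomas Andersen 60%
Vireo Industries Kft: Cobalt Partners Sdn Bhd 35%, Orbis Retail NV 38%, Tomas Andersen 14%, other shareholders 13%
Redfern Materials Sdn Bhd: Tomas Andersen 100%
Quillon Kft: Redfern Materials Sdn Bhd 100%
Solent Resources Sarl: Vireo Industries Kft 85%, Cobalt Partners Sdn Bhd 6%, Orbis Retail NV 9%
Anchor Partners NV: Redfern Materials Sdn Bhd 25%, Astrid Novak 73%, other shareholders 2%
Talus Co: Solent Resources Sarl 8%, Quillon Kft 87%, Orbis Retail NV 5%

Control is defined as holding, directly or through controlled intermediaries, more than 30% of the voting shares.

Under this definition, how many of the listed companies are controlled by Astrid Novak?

Astrid holds 90% of Orbis, so Astrid controls Orbis.
Astrid holds 40% of Cobalt, so Astrid controls Cobalt.
Cobalt and Orbis together hold 35% + 38% = 73% of Vireo, so Astrid controls Vireo.
Vireo and Cobalt and Orbis together hold 85% + 6% + 9% = 100% of Solent, so Astrid controls Solent.
Astrid holds 73% of Anchor, so Astrid controls Anchor.
No other company's threshold is met.
Astrid controls 5 companies.

5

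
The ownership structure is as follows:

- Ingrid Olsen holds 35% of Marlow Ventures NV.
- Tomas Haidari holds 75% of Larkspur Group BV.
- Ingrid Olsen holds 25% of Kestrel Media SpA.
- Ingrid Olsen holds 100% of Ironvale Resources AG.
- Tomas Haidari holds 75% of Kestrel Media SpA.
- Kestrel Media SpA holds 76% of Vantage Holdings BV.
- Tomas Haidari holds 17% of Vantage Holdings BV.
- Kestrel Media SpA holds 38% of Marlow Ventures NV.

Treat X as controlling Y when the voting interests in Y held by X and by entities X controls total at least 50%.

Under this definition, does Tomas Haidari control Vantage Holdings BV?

Tomas holds 75% of Kestrel, so Tomas controls Kestrel.
Kestrel and Tomas together hold 76% + 17% = 93% of Vantage, so Tomas controls Vantage.

Yes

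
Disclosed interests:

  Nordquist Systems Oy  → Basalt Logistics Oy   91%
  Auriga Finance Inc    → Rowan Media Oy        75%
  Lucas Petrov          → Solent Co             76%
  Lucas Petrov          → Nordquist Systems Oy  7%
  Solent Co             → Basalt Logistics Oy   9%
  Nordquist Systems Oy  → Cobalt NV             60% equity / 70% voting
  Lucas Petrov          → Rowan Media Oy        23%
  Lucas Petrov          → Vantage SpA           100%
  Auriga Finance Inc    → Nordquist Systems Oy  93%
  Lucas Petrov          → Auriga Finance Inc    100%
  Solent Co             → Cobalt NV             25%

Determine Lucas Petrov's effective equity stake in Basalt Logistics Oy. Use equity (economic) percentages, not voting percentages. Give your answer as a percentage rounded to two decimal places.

97.84%

Lucas reaches Basalt along 3 paths.
Via Auriga → Nordquist: 100% × 93% × 91% = 84.63%.
Via Nordquist: 7% × 91% = 6.37%.
Via Solent: 76% × 9% = 6.84%.
Total: 84.63% + 6.37% + 6.84% = 97.84%.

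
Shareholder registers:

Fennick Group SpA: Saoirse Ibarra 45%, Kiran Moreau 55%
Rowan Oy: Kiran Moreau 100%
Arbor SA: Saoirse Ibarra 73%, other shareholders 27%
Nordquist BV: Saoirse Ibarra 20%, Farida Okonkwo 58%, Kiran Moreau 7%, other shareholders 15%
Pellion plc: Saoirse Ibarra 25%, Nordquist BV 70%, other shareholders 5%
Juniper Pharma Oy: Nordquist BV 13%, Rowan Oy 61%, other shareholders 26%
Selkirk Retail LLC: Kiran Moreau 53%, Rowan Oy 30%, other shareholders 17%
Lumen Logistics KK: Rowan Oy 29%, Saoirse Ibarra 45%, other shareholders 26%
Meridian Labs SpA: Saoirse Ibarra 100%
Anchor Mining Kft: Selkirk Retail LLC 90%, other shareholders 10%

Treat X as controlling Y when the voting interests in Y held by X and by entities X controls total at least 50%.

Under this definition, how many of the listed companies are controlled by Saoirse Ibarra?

Saoirse holds 73% of Arbor, so Saoirse controls Arbor.
Saoirse holds 100% of Meridian, so Saoirse controls Meridian.
No other company's threshold is met.
Saoirse controls 2 companies.

2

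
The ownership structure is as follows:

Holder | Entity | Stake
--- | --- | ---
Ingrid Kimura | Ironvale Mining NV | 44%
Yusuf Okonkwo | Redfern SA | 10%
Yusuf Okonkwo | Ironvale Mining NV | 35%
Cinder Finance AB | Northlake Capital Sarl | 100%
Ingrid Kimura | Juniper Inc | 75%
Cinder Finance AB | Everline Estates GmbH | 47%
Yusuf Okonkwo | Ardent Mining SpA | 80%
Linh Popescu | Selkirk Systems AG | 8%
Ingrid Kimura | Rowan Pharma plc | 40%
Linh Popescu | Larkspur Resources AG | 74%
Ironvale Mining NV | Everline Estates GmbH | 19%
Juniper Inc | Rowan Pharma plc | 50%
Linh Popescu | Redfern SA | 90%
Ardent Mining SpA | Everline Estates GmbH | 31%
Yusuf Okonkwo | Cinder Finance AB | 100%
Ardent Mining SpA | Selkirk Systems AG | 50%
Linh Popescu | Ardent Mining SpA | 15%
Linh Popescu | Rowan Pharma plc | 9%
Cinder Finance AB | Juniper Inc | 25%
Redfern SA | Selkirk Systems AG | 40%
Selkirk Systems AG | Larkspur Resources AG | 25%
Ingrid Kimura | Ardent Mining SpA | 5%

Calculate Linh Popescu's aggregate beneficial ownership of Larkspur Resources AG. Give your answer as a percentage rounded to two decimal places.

Linh reaches Larkspur along 4 paths.
Via Selkirk: 8% × 25% = 2%.
Via Ardent → Selkirk: 15% × 50% × 25% = 1.875%.
Via Redfern → Selkirk: 90% × 40% × 25% = 9%.
Direct stake: 74% = 74%.
Total: 2% + 1.875% + 9% + 74% = 86.875%.
Rounded: 86.88%.

86.88%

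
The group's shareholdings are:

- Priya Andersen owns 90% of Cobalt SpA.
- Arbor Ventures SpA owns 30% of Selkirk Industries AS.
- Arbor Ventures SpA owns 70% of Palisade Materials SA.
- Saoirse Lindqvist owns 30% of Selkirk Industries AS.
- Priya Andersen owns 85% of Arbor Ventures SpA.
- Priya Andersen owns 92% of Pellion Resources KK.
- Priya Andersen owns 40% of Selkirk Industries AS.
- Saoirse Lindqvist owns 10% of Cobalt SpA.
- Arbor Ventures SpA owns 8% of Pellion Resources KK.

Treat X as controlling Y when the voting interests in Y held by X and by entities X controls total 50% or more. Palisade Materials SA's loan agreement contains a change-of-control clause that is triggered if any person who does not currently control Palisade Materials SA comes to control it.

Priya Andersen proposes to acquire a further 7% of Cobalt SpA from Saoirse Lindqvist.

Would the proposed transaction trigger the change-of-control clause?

The purchase adds only to Priya's holdings (Saoirse's stake shrinks), so Priya is the only person who could newly come to control Palisade.
Priya holds 85% of Arbor, so Priya controls Arbor.
Arbor holds 70% of Palisade, so Priya controls Palisade.
So Priya already controls Palisade before the transaction.
After the purchase, Priya's direct stake in Cobalt rises to 90% + 7% = 97%, and Saoirse's stake falls to 3%.
Priya controlled Palisade already, so this is not a new person acquiring control; every other person's position is unchanged or reduced.
No new person acquires control, so the clause is not triggered.

No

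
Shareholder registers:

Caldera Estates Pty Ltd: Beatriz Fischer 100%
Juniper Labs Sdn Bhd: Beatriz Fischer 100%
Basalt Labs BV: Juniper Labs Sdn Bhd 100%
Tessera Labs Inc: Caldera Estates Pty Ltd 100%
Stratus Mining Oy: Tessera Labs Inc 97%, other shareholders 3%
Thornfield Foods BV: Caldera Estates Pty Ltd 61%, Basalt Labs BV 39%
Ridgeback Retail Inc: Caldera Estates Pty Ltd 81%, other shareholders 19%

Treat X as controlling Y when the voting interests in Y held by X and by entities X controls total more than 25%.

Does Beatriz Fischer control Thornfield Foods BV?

Yes

Beatriz holds 100% of Caldera, so Beatriz controls Caldera.
Beatriz holds 100% of Juniper, so Beatriz controls Juniper.
Juniper holds 100% of Basalt, so Beatriz controls Basalt.
Caldera and Basalt together hold 61% + 39% = 100% of Thornfield, so Beatriz controls Thornfield.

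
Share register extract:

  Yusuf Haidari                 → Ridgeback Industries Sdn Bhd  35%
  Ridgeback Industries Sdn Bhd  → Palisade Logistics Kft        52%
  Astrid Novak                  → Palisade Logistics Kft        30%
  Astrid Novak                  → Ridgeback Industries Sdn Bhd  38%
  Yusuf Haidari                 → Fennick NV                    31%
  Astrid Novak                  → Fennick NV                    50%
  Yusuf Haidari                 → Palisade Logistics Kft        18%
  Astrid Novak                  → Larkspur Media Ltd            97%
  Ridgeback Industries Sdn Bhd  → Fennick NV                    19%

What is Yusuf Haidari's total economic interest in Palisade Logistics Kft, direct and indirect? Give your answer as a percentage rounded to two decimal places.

36.20%

Yusuf reaches Palisade along 2 paths.
Direct stake: 18% = 18%.
Via Ridgeback: 35% × 52% = 18.2%.
Total: 18% + 18.2% = 36.2%.
Rounded: 36.20%.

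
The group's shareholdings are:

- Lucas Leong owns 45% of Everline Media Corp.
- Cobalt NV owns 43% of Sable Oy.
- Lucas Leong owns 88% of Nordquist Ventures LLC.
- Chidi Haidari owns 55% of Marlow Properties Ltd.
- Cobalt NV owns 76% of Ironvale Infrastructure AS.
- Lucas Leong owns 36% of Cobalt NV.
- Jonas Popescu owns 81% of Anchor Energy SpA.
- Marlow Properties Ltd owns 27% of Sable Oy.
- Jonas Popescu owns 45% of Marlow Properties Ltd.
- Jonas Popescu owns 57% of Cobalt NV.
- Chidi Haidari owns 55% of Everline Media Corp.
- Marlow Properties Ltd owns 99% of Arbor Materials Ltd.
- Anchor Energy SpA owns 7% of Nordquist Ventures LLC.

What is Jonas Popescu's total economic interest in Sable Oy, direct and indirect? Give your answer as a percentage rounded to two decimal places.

Jonas reaches Sable along 2 paths.
Via Cobalt: 57% × 43% = 24.51%.
Via Marlow: 45% × 27% = 12.15%.
Total: 24.51% + 12.15% = 36.66%.

36.66%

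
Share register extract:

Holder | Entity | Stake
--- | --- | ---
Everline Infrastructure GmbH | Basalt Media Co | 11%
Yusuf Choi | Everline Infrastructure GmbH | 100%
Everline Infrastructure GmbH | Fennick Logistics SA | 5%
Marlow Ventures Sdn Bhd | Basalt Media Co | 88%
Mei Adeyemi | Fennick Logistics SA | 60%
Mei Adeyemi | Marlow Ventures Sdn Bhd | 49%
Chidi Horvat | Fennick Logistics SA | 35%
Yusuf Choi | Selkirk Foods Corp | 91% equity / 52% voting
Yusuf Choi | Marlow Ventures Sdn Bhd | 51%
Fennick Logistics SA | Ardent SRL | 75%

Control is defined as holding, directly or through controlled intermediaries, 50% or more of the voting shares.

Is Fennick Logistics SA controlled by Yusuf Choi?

No

Yusuf holds 100% of Everline, so Yusuf controls Everline.
Yusuf holds 52% of Selkirk, so Yusuf controls Selkirk.
Yusuf holds 51% of Marlow, so Yusuf controls Marlow.
Everline and Marlow together hold 11% + 88% = 99% of Basalt, so Yusuf controls Basalt.
In Fennick, Yusuf's side holds only 5%, not ≥ 50%.
So Yusuf does not control Fennick.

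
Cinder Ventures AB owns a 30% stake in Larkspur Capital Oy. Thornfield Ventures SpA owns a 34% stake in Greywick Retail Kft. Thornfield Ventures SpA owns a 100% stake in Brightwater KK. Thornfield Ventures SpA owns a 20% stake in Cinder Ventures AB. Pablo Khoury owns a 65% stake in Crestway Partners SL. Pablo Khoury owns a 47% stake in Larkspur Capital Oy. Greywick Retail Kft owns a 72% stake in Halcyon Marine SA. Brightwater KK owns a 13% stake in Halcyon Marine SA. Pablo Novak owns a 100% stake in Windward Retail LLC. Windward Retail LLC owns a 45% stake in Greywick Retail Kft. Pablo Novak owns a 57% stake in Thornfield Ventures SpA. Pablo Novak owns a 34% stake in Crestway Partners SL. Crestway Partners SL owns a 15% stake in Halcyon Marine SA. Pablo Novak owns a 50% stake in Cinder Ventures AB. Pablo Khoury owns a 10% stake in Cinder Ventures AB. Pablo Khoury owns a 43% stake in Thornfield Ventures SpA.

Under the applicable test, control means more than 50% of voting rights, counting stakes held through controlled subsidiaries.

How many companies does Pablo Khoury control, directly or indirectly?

1

Pablo Khoury holds 65% of Crestway, so Pablo Khoury controls Crestway.
No other company's threshold is met.
Pablo Khoury controls 1 company.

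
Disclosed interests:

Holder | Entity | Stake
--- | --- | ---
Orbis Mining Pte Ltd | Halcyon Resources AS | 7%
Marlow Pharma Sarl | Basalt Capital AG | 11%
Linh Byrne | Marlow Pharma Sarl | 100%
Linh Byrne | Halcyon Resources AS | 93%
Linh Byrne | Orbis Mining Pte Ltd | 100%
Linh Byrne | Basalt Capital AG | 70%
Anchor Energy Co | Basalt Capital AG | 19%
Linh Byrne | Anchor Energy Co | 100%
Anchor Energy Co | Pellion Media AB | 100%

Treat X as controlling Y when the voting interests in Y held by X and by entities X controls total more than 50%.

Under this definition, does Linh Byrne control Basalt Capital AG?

Linh holds 100% of Marlow, so Linh controls Marlow.
Linh holds 100% of Anchor, so Linh controls Anchor.
Marlow and Anchor and Linh together hold 11% + 19% + 70% = 100% of Basalt, so Linh controls Basalt.

Yes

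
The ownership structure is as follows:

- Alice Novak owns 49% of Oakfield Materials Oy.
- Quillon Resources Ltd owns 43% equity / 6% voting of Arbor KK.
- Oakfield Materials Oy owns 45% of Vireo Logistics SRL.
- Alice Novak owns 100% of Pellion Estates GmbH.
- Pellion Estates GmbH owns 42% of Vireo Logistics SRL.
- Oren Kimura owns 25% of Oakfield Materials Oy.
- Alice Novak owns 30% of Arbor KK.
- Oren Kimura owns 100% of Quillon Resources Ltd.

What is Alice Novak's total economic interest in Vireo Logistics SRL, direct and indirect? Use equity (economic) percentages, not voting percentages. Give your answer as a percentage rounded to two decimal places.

64.05%

Alice reaches Vireo along 2 paths.
Via Oakfield: 49% × 45% = 22.05%.
Via Pellion: 100% × 42% = 42%.
Total: 22.05% + 42% = 64.05%.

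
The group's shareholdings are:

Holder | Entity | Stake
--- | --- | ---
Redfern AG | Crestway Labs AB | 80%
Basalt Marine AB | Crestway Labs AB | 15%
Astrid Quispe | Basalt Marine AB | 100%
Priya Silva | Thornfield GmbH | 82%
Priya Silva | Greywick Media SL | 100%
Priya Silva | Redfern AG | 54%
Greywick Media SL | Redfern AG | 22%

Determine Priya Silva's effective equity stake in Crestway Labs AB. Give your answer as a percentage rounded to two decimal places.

60.80%

Priya reaches Crestway along 2 paths.
Via Greywick → Redfern: 100% × 22% × 80% = 17.6%.
Via Redfern: 54% × 80% = 43.2%.
Total: 17.6% + 43.2% = 60.8%.
Rounded: 60.80%.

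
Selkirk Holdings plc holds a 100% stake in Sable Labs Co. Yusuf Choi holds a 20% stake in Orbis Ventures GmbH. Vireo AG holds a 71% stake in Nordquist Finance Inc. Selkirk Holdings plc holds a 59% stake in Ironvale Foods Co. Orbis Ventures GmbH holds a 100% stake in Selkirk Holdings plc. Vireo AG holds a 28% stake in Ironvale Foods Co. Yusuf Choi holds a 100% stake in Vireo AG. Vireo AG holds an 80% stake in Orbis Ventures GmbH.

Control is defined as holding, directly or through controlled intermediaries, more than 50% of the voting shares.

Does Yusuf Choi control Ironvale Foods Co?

Yusuf holds 100% of Vireo, so Yusuf controls Vireo.
Vireo and Yusuf together hold 80% + 20% = 100% of Orbis, so Yusuf controls Orbis.
Orbis holds 100% of Selkirk, so Yusuf controls Selkirk.
Selkirk and Vireo together hold 59% + 28% = 87% of Ironvale, so Yusuf controls Ironvale.

Yes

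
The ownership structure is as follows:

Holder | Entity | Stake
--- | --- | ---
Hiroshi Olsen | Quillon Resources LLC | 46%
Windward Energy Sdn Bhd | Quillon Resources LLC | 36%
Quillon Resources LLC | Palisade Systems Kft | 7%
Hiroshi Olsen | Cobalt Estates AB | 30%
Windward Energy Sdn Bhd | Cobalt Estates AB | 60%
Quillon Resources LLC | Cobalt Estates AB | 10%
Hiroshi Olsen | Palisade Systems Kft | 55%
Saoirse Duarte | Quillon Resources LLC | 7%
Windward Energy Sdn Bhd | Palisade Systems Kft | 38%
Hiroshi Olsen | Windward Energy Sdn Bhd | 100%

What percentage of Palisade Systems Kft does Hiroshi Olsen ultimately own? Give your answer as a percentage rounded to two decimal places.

98.74%

Hiroshi reaches Palisade along 4 paths.
Via Windward: 100% × 38% = 38%.
Direct stake: 55% = 55%.
Via Quillon: 46% × 7% = 3.22%.
Via Windward → Quillon: 100% × 36% × 7% = 2.52%.
Total: 38% + 55% + 3.22% + 2.52% = 98.74%.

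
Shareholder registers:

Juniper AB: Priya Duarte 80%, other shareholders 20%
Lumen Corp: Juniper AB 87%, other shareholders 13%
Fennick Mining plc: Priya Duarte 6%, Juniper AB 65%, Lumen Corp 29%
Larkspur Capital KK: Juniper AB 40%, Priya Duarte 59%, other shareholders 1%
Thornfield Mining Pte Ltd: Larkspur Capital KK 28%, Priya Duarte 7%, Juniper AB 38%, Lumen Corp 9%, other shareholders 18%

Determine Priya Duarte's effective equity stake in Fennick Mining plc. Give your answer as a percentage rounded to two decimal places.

78.18%

Priya reaches Fennick along 3 paths.
Direct stake: 6% = 6%.
Via Juniper: 80% × 65% = 52%.
Via Juniper → Lumen: 80% × 87% × 29% = 20.184%.
Total: 6% + 52% + 20.184% = 78.184%.
Rounded: 78.18%.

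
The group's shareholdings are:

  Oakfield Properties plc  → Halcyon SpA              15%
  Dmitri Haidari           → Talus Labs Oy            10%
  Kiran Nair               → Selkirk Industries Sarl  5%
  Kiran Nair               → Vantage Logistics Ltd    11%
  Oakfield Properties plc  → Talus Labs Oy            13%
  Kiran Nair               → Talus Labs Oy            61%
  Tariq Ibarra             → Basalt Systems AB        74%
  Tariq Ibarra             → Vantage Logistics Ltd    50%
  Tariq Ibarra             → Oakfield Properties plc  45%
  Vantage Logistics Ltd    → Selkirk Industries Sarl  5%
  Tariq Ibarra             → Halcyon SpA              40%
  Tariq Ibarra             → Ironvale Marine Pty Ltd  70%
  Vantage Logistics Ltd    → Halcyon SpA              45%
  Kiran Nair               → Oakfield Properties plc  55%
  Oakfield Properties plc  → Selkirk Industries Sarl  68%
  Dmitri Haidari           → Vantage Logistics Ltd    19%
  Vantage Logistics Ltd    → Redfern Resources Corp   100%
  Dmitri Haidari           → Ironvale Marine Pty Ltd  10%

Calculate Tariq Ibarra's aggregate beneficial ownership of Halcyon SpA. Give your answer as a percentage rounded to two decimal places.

69.25%

Tariq reaches Halcyon along 3 paths.
Direct stake: 40% = 40%.
Via Vantage: 50% × 45% = 22.5%.
Via Oakfield: 45% × 15% = 6.75%.
Total: 40% + 22.5% + 6.75% = 69.25%.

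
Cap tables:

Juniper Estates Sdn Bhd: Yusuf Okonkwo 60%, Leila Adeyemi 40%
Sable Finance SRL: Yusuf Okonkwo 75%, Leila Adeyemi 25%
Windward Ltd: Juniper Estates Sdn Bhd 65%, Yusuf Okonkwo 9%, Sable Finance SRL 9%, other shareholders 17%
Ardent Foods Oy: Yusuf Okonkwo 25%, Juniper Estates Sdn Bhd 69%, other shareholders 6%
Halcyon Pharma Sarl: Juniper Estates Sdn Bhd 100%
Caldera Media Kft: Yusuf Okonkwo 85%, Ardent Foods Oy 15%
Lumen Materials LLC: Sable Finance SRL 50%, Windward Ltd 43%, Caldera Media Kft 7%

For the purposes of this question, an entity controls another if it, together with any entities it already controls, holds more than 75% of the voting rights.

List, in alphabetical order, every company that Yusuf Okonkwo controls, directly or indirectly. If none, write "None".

Yusuf holds 85% of Caldera, so Yusuf controls Caldera.
No other company's threshold is met.

Caldera Media Kft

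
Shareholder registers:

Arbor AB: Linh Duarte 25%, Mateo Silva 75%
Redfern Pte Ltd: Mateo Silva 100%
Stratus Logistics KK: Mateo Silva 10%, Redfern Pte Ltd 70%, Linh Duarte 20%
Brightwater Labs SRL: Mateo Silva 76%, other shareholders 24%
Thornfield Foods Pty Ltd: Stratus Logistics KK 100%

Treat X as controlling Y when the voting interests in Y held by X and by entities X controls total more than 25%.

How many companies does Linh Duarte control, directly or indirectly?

0

Linh's largest direct stake is 25% in Arbor, which does not meet the threshold.
Linh controls 0 companies.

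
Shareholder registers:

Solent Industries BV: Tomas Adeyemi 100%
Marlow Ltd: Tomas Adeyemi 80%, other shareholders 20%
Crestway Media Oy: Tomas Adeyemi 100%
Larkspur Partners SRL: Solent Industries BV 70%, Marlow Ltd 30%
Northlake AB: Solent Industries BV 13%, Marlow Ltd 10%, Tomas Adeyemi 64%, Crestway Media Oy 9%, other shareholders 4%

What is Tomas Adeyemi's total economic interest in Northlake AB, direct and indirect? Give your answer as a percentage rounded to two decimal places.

94.00%

Tomas reaches Northlake along 4 paths.
Via Solent: 100% × 13% = 13%.
Via Marlow: 80% × 10% = 8%.
Direct stake: 64% = 64%.
Via Crestway: 100% × 9% = 9%.
Total: 13% + 8% + 64% + 9% = 94%.
Rounded: 94.00%.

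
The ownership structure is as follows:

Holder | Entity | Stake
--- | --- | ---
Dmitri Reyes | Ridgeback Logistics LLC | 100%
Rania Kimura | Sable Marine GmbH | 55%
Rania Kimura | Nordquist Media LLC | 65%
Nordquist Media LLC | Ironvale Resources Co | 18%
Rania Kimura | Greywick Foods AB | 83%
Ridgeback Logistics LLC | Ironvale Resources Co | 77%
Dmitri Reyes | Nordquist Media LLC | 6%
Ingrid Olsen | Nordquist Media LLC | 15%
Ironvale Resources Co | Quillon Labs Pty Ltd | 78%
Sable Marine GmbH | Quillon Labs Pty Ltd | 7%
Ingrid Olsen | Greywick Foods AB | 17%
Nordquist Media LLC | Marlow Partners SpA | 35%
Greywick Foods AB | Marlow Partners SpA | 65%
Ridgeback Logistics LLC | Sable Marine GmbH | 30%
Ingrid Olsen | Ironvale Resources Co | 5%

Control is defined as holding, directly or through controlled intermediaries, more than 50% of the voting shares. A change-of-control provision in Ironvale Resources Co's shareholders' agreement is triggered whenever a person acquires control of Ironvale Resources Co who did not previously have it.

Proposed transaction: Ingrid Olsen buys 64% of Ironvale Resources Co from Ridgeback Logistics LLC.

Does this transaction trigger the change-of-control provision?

Yes

The purchase adds only to Ingrid's holdings (Ridgeback's stake shrinks), so Ingrid is the only person who could newly come to control Ironvale.
Ingrid's largest direct stake is 17% in Greywick, which does not meet the threshold, so Ingrid controls no company.
In Ironvale, Ingrid's side holds only 5%, not > 50%.
So before the transaction, Ingrid does not control Ironvale.
After the purchase, Ingrid's direct stake in Ironvale rises to 5% + 64% = 69%, and Ridgeback's stake falls to 13%.
Ingrid holds 69% of Ironvale, so Ingrid controls Ironvale.
Ingrid did not control Ironvale before and does after, so the clause is triggered.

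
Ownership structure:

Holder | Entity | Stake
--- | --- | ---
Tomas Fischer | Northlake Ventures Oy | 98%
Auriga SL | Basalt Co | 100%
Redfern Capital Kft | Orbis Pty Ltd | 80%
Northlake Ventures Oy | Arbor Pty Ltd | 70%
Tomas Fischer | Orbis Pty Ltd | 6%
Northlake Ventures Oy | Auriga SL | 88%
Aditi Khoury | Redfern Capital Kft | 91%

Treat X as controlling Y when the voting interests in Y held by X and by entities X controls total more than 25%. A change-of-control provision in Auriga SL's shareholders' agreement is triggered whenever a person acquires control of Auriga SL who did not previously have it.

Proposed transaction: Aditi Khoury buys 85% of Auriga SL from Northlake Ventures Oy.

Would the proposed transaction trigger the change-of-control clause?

Yes

The purchase adds only to Aditi's holdings (Northlake's stake shrinks), so Aditi is the only person who could newly come to control Auriga.
Aditi holds 91% of Redfern, so Aditi controls Redfern.
Redfern holds 80% of Orbis, so Aditi controls Orbis.
Neither Aditi nor any entity Aditi controls holds any voting interest in Auriga.
So before the transaction, Aditi does not control Auriga.
After the purchase, Aditi holds 85% of Auriga directly, and Northlake's stake falls to 3%.
Aditi holds 85% of Auriga, so Aditi controls Auriga.
Aditi did not control Auriga before and does after, so the clause is triggered.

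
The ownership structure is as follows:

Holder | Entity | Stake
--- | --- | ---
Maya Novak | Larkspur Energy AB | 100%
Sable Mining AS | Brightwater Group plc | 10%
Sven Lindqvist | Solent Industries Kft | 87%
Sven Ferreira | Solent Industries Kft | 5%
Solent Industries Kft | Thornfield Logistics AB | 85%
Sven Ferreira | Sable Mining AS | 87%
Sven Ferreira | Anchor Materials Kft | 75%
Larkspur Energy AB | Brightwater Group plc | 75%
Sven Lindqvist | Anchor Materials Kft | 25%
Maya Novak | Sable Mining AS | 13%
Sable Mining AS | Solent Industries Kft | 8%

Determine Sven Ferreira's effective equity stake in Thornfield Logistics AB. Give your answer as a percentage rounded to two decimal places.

10.17%

Sven Ferreira reaches Thornfield along 2 paths.
Via Sable → Solent: 87% × 8% × 85% = 5.916%.
Via Solent: 5% × 85% = 4.25%.
Total: 5.916% + 4.25% = 10.166%.
Rounded: 10.17%.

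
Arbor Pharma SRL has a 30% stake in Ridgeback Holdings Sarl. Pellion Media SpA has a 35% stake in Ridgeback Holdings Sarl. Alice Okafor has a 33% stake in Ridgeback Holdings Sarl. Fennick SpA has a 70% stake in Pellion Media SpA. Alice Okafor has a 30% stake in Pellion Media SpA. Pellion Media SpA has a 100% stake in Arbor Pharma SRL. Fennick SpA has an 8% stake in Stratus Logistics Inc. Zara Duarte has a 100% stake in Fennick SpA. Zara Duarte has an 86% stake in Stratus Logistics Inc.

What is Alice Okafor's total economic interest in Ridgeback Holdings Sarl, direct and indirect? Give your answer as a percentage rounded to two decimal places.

52.50%

Alice reaches Ridgeback along 3 paths.
Direct stake: 33% = 33%.
Via Pellion → Arbor: 30% × 100% × 30% = 9%.
Via Pellion: 30% × 35% = 10.5%.
Total: 33% + 9% + 10.5% = 52.5%.
Rounded: 52.50%.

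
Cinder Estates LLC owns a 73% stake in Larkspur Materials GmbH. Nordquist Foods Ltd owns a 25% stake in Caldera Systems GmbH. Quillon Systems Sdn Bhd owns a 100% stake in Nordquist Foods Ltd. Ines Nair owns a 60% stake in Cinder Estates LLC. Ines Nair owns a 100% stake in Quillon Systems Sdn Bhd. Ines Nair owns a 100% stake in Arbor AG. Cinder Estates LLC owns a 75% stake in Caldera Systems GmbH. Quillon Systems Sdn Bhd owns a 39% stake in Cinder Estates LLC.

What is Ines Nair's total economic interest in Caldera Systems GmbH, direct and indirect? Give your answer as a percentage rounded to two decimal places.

99.25%

Ines reaches Caldera along 3 paths.
Via Cinder: 60% × 75% = 45%.
Via Quillon → Cinder: 100% × 39% × 75% = 29.25%.
Via Quillon → Nordquist: 100% × 100% × 25% = 25%.
Total: 45% + 29.25% + 25% = 99.25%.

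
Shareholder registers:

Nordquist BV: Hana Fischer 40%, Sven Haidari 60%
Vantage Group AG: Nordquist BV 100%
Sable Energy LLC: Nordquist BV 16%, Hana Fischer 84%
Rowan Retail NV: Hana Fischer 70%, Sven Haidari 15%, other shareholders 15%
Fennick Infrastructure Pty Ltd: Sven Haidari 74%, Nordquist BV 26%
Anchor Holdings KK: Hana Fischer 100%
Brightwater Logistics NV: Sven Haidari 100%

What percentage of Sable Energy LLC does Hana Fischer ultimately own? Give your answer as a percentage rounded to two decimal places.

90.40%

Hana reaches Sable along 2 paths.
Via Nordquist: 40% × 16% = 6.4%.
Direct stake: 84% = 84%.
Total: 6.4% + 84% = 90.4%.
Rounded: 90.40%.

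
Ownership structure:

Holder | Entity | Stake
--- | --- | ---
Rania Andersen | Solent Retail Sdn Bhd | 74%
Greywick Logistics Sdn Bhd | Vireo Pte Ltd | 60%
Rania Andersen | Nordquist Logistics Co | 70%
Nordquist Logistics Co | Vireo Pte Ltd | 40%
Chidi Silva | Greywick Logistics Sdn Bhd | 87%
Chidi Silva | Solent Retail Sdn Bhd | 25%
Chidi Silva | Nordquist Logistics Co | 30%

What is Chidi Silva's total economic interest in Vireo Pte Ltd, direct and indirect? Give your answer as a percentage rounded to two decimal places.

64.20%

Chidi reaches Vireo along 2 paths.
Via Nordquist: 30% × 40% = 12%.
Via Greywick: 87% × 60% = 52.2%.
Total: 12% + 52.2% = 64.2%.
Rounded: 64.20%.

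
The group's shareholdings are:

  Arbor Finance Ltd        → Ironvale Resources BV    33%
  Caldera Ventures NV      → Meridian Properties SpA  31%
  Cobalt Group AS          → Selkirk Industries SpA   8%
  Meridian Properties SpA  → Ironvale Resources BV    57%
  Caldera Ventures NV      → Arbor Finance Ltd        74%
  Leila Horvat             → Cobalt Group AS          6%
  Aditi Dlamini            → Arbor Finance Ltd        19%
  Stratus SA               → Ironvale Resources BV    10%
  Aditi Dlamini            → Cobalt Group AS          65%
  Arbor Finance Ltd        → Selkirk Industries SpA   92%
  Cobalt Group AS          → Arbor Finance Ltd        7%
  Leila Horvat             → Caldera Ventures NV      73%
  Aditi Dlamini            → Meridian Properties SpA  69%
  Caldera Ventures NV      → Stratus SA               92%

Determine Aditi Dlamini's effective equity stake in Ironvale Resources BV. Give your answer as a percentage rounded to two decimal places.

47.10%

Aditi reaches Ironvale along 3 paths.
Via Meridian: 69% × 57% = 39.33%.
Via Cobalt → Arbor: 65% × 7% × 33% = 1.5015%.
Via Arbor: 19% × 33% = 6.27%.
Total: 39.33% + 1.5015% + 6.27% = 47.1015%.
Rounded: 47.10%.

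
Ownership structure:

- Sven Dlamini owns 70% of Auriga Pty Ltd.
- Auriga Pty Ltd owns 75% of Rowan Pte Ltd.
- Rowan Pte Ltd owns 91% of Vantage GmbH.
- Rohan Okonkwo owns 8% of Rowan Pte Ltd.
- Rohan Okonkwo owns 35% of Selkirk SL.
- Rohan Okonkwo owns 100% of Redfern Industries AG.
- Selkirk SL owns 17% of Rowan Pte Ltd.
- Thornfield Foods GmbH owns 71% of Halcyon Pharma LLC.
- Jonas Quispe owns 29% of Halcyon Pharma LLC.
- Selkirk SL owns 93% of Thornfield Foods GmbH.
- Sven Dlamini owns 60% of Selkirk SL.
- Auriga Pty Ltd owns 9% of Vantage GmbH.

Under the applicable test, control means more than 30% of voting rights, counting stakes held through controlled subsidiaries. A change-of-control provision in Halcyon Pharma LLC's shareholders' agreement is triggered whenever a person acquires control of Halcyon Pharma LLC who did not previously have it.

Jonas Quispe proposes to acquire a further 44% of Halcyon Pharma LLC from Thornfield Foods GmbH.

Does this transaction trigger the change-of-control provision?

The purchase adds only to Jonas's holdings (Thornfield's stake shrinks), so Jonas is the only person who could newly come to control Halcyon.
Jonas's largest direct stake is 29% in Halcyon, which does not meet the threshold, so Jonas controls no company.
In Halcyon, Jonas's side holds only 29%, not > 30%.
So before the transaction, Jonas does not control Halcyon.
After the purchase, Jonas's direct stake in Halcyon rises to 29% + 44% = 73%, and Thornfield's stake falls to 27%.
Jonas holds 73% of Halcyon, so Jonas controls Halcyon.
Jonas did not control Halcyon before and does after, so the clause is triggered.

Yes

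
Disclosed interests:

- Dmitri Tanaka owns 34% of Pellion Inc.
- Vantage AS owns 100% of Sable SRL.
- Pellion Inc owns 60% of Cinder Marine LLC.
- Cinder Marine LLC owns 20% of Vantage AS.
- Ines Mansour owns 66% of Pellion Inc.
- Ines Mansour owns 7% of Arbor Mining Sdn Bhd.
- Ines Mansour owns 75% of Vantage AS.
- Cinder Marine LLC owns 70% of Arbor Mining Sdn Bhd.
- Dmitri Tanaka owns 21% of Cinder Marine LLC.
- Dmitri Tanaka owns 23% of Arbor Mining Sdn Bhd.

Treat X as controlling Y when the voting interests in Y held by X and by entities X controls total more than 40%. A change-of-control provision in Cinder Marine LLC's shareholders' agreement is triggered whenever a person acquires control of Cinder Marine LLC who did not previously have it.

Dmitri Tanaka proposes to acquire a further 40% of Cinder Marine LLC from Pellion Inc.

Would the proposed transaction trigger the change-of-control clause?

The purchase adds only to Dmitri's holdings (Pellion's stake shrinks), so Dmitri is the only person who could newly come to control Cinder.
Dmitri's largest direct stake is 34% in Pellion, which does not meet the threshold, so Dmitri controls no company.
In Cinder, Dmitri's side holds only 21%, not > 40%.
So before the transaction, Dmitri does not control Cinder.
After the purchase, Dmitri's direct stake in Cinder rises to 21% + 40% = 61%, and Pellion's stake falls to 20%.
Dmitri holds 61% of Cinder, so Dmitri controls Cinder.
Dmitri did not control Cinder before and does after, so the clause is triggered.

Yes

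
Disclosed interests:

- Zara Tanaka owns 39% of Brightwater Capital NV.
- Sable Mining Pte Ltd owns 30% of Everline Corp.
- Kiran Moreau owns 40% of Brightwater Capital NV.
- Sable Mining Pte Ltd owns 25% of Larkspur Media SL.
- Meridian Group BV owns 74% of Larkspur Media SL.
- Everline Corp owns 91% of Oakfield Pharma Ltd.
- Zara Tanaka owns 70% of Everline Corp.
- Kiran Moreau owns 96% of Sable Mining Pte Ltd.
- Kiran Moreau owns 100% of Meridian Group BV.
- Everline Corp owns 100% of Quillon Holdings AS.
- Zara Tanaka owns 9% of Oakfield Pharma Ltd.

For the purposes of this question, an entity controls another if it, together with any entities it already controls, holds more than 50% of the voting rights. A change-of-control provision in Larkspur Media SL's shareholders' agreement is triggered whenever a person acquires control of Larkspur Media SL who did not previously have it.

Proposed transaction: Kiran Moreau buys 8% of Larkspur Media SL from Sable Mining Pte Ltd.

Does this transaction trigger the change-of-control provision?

No

The purchase adds only to Kiran's holdings (Sable's stake shrinks), so Kiran is the only person who could newly come to control Larkspur.
Kiran holds 96% of Sable, so Kiran controls Sable.
Kiran holds 100% of Meridian, so Kiran controls Meridian.
Sable and Meridian together hold 25% + 74% = 99% of Larkspur, so Kiran controls Larkspur.
So Kiran already controls Larkspur before the transaction.
After the purchase, Kiran holds 8% of Larkspur directly, and Sable's stake falls to 17%.
Kiran controlled Larkspur already, so this is not a new person acquiring control; every other person's position is unchanged or reduced.
No new person acquires control, so the clause is not triggered.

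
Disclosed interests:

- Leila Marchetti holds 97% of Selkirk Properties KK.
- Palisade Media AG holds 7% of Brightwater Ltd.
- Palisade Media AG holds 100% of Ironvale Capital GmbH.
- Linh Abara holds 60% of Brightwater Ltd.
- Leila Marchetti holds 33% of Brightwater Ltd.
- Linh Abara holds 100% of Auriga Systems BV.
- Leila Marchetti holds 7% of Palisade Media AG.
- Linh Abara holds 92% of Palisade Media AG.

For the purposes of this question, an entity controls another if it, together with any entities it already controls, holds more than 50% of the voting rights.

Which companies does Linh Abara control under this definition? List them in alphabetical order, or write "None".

Auriga Systems BV, Brightwater Ltd, Ironvale Capital GmbH, Palisade Media AG

Linh holds 92% of Palisade, so Linh controls Palisade.
Linh and Palisade together hold 60% + 7% = 67% of Brightwater, so Linh controls Brightwater.
Palisade holds 100% of Ironvale, so Linh controls Ironvale.
Linh holds 100% of Auriga, so Linh controls Auriga.
No other company's threshold is met.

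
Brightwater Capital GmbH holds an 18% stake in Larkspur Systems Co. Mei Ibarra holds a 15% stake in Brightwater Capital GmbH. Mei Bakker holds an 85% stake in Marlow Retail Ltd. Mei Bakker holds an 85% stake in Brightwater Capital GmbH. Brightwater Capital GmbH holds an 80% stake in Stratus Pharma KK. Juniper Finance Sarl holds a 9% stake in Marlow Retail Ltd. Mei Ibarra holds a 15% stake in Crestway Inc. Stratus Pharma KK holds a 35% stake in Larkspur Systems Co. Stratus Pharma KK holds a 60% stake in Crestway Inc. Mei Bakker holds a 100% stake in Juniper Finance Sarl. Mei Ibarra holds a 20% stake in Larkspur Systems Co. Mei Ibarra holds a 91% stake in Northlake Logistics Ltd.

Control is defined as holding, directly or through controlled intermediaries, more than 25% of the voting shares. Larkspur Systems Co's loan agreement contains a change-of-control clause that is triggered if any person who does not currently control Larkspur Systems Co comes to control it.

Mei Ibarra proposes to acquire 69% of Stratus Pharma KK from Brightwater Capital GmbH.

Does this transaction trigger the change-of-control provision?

Yes

The purchase adds only to Mei Ibarra's holdings (Brightwater's stake shrinks), so Mei Ibarra is the only person who could newly come to control Larkspur.
Mei Ibarra holds 91% of Northlake, so Mei Ibarra controls Northlake.
In Larkspur, Mei Ibarra's side holds only 20%, not > 25%.
So before the transaction, Mei Ibarra does not control Larkspur.
After the purchase, Mei Ibarra holds 69% of Stratus directly, and Brightwater's stake falls to 11%.
Mei Ibarra holds 69% of Stratus, so Mei Ibarra controls Stratus.
Stratus and Mei Ibarra together hold 35% + 20% = 55% of Larkspur, so Mei Ibarra controls Larkspur.
Mei Ibarra did not control Larkspur before and does after, so the clause is triggered.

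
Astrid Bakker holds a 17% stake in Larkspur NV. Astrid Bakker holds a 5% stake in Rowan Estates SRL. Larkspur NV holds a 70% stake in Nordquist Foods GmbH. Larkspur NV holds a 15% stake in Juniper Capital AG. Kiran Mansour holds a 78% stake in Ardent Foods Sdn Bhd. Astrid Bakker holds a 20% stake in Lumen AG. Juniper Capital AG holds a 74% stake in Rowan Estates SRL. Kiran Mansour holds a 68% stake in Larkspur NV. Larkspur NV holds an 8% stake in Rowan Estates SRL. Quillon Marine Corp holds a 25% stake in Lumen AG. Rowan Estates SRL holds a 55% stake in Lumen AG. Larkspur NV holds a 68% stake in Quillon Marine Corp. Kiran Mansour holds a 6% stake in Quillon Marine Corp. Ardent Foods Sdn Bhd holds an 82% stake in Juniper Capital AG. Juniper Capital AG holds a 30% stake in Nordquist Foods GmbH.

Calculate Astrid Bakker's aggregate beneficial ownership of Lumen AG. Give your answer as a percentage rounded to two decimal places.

Astrid reaches Lumen along 5 paths.
Via Larkspur → Juniper → Rowan: 17% × 15% × 74% × 55% = 1.03785%.
Via Larkspur → Rowan: 17% × 8% × 55% = 0.748%.
Via Rowan: 5% × 55% = 2.75%.
Via Larkspur → Quillon: 17% × 68% × 25% = 2.89%.
Direct stake: 20% = 20%.
Total: 1.03785% + 0.748% + 2.75% + 2.89% + 20% = 27.42585%.
Rounded: 27.43%.

27.43%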